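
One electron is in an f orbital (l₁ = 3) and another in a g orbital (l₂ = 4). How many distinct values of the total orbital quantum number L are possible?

7

By the triangle rule, |l₁ − l₂| ≤ L ≤ l₁ + l₂.
Allowed values: L = 1, 2, 3, 4, 5, 6, 7.
That is 7 values.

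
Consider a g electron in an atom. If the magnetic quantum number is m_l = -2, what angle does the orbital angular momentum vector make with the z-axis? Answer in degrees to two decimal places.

θ ≈ 116.57°

A g state has l = 4.
|L|² = l(l+1)ℏ² = 20ℏ², so |L| = 2√5 ℏ.
L_z = m_l ℏ = −2ℏ.
cos θ = L_z/|L| = -2/√20, so θ ≈ 116.57°.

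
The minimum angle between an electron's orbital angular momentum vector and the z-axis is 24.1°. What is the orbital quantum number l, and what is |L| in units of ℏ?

l = 5, |L| = √30 ℏ ≈ 5.477ℏ

cos θ_min = l/√(l(l+1)) = √(l/(l+1)), so l/(l+1) = cos²(24.1°) = 0.8333.
Thus l = 0.8333/(1 − 0.8333) ≈ 5.
Then |L| = ℏ√(5·6) = √30 ℏ.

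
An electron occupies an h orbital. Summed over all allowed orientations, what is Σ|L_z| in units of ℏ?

Σ|L_z| = 30 ℏ

The letter h corresponds to l = 5.
m_l ∈ {-5, -4, -3, -2, -1, 0, 1, 2, 3, 4, 5}.
Σ|m_l| = l(l+1) = 30.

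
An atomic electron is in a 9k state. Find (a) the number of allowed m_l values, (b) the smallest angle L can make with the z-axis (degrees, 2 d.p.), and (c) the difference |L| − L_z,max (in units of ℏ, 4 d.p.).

15 values; θ_min ≈ 20.70°; |L|−L_z,max ≈ 0.4833ℏ

For 9k, l = 7.
There are 2l+1 = 15 values of m_l.
cos θ_min = 7/√56, so θ_min ≈ 20.70°.
|L| − L_z,max = (2√14 − 7)ℏ ≈ 0.4833ℏ.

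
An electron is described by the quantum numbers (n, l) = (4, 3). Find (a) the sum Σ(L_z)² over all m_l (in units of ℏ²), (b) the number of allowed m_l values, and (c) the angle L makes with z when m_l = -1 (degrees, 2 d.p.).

Σ m_l² = 28, so Σ(L_z)² = 28 ℏ².
There are 2l+1 = 7 values of m_l.
For m_l = -1: cos θ = -1/√12, θ ≈ 106.78°.

Σ(L_z)² = 28 ℏ²; 7 values; θ(m_l=-1) ≈ 106.78°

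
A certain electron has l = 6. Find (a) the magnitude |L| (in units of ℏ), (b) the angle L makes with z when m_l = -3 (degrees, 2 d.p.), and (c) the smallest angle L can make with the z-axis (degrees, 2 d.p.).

|L| = ℏ√(6·7) = √42 ℏ ≈ 6.481ℏ.
For m_l = -3: cos θ = -3/√42, θ ≈ 117.58°.
cos θ_min = 6/√42, so θ_min ≈ 22.21°.

|L| = √42 ℏ ≈ 6.481ℏ; θ(m_l=-3) ≈ 117.58°; θ_min ≈ 22.21°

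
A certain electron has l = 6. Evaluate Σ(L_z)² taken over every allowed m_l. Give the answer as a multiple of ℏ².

m_l ∈ {-6, -5, -4, -3, -2, -1, 0, 1, 2, 3, 4, 5, 6}.
Σ m_l² = 2·(1 + 4 + 9 + 16 + 25 + 36) = 182.

Σ(L_z)² = 182 ℏ²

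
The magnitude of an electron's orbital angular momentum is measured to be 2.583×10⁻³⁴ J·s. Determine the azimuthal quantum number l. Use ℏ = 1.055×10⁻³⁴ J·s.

l = 2

|L|/ℏ = (2.583×10⁻³⁴)/(1.055×10⁻³⁴) ≈ 2.448.
l(l+1) ≈ 2.448² ≈ 5.99, so l = 2.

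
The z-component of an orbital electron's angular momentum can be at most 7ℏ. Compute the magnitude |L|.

|L| = 2√14 ℏ ≈ 7.483ℏ

L_z,max = lℏ, so l = 7.
|L| = ℏ√(l(l+1)) = 2√14 ℏ.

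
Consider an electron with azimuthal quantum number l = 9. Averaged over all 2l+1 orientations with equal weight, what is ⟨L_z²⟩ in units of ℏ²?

⟨L_z²⟩ = 30 ℏ²

m_l runs from −9 to 9, i.e. {-9, -8, -7, -6, -5, -4, -3, -2, -1, 0, 1, 2, 3, 4, 5, 6, 7, 8, 9}.
⟨L_z²⟩ = ℏ²·l(l+1)/3 = 30ℏ².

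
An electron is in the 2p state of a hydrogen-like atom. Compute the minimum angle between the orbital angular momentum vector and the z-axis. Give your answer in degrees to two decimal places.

For 2p, l = 1.
|L| = ℏ√(l(l+1)) = √2 ℏ.
The smallest angle corresponds to the largest L_z, i.e. m_l = l = 1, giving L_z = 1ℏ.
cos θ_min = 1/√2, so θ_min ≈ 45.00°.

θ_min ≈ 45.00°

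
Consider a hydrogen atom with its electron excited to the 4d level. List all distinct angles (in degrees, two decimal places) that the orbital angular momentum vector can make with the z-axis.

The 4d level has l = 2.
|L| = ℏ√(l(l+1)) = √6 ℏ.
cos θ = m_l/√6 for each m_l ∈ {-2, -1, 0, 1, 2}.

θ ∈ {35.26°, 65.91°, 90.00°, 114.09°, 144.74°}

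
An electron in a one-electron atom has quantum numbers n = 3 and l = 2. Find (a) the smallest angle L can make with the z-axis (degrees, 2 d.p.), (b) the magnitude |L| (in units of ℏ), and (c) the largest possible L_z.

θ_min ≈ 35.26°; |L| = √6 ℏ ≈ 2.449ℏ; L_z,max = 2ℏ

cos θ_min = 2/√6, so θ_min ≈ 35.26°.
|L| = ℏ√(2·3) = √6 ℏ ≈ 2.449ℏ.
L_z,max = lℏ = 2ℏ.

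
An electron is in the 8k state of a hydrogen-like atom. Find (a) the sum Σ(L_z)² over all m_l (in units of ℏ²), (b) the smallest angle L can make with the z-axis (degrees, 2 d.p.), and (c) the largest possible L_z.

Σ(L_z)² = 280 ℏ²; θ_min ≈ 20.70°; L_z,max = 7ℏ

The 8k subshell has l = 7.
Σ m_l² = 280, so Σ(L_z)² = 280 ℏ².
cos θ_min = 7/√56, so θ_min ≈ 20.70°.
L_z,max = lℏ = 7ℏ.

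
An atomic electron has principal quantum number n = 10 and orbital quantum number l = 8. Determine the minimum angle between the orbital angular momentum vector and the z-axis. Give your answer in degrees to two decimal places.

|L| = ℏ√(l(l+1)) = 6√2 ℏ.
The smallest angle corresponds to the largest L_z, i.e. m_l = l = 8, giving L_z = 8ℏ.
cos θ_min = 8/√72, so θ_min ≈ 19.47°.

θ_min ≈ 19.47°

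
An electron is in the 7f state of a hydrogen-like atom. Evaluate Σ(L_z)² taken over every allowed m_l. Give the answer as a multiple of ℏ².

7f means n = 7, l = 3.
m_l runs from −3 to 3, i.e. {-3, -2, -1, 0, 1, 2, 3}.
Summing m² from −3 to 3: Σ m_l² = 28.

Σ(L_z)² = 28 ℏ²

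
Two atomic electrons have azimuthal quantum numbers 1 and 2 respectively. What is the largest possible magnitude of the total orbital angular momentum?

Angular momentum addition gives L = |l₁ − l₂|, …, l₁ + l₂.
So L can be 1, 2, 3.
The largest magnitude corresponds to L = 3: |L_tot| = ℏ√(3·4) = 2√3 ℏ.

|L_tot|_max = 2√3 ℏ ≈ 3.464ℏ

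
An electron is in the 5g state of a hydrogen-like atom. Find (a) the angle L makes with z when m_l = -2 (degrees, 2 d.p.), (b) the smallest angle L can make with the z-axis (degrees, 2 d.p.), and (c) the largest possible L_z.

θ(m_l=-2) ≈ 116.57°; θ_min ≈ 26.57°; L_z,max = 4ℏ

For 5g, l = 4.
For m_l = -2: cos θ = -2/√20, θ ≈ 116.57°.
cos θ_min = 4/√20, so θ_min ≈ 26.57°.
L_z,max = lℏ = 4ℏ.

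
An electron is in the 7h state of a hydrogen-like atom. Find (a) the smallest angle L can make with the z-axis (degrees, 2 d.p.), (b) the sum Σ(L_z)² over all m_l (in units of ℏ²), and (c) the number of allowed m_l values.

For 7h, l = 5.
cos θ_min = 5/√30, so θ_min ≈ 24.09°.
Σ m_l² = 110, so Σ(L_z)² = 110 ℏ².
There are 2l+1 = 11 values of m_l.

θ_min ≈ 24.09°; Σ(L_z)² = 110 ℏ²; 11 values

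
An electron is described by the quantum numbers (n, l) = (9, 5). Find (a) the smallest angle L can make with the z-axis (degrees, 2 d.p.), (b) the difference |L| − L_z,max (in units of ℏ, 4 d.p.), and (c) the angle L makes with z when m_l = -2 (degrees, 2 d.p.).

cos θ_min = 5/√30, so θ_min ≈ 24.09°.
|L| − L_z,max = (√30 − 5)ℏ ≈ 0.4772ℏ.
For m_l = -2: cos θ = -2/√30, θ ≈ 111.42°.

θ_min ≈ 24.09°; |L|−L_z,max ≈ 0.4772ℏ; θ(m_l=-2) ≈ 111.42°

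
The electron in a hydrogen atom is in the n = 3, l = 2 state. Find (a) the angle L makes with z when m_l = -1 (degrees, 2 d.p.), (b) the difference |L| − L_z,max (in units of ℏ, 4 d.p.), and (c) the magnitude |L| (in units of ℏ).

For m_l = -1: cos θ = -1/√6, θ ≈ 114.09°.
|L| − L_z,max = (√6 − 2)ℏ ≈ 0.4495ℏ.
|L| = ℏ√(2·3) = √6 ℏ ≈ 2.449ℏ.

θ(m_l=-1) ≈ 114.09°; |L|−L_z,max ≈ 0.4495ℏ; |L| = √6 ℏ ≈ 2.449ℏ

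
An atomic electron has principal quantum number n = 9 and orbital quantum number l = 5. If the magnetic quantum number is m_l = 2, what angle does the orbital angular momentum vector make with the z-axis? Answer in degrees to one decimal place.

θ ≈ 68.6°

|L| = √(l(l+1)) ℏ = √30 ℏ.
L_z = m_l ℏ = 2ℏ.
cos θ = L_z/|L| = 2/√30, so θ ≈ 68.6°.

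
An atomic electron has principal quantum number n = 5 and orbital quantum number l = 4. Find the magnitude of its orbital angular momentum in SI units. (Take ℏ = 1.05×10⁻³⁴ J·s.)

|L| = ℏ√(l(l+1)) = ℏ√(4·5) = 2√5 ℏ
Numerically, |L| = 4.472 × (1.05×10⁻³⁴ J·s) = 4.70×10⁻³⁴ J·s.

|L| = 4.70×10⁻³⁴ J·s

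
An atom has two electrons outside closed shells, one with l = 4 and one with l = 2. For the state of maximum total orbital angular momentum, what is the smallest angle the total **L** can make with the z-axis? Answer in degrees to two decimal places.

θ_min ≈ 22.21°

L runs from |4 − 2| = 2 to 4 + 2 = 6.
L ∈ {2, 3, 4, 5, 6}.
The maximum is L = 6, with |L_tot| = ℏ√(6·7) = √42 ℏ.
The minimum angle with z is arccos(6/√42) ≈ 22.21°.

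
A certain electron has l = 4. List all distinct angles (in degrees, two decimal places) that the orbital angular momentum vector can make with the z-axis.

|L| = ℏ√(l(l+1)) = 2√5 ℏ.
cos θ = m_l/√20 for each m_l ∈ {-4, -3, -2, -1, 0, 1, 2, 3, 4}.

θ ∈ {26.57°, 47.87°, 63.43°, 77.08°, 90.00°, 102.92°, 116.57°, 132.13°, 153.43°}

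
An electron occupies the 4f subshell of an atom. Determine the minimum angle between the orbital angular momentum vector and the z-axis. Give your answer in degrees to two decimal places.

For 4f, l = 3.
|L| = ℏ√(l(l+1)) = 2√3 ℏ.
The smallest angle corresponds to the largest L_z, i.e. m_l = l = 3, giving L_z = 3ℏ.
cos θ_min = 3/√12, so θ_min ≈ 30.00°.

θ_min ≈ 30.00°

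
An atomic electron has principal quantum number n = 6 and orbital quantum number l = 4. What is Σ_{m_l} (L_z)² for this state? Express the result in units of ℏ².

Σ(L_z)² = 60 ℏ²

m_l runs from −4 to 4, i.e. {-4, -3, -2, -1, 0, 1, 2, 3, 4}.
Σ m_l² = 2·(1 + 4 + 9 + 16) = 60.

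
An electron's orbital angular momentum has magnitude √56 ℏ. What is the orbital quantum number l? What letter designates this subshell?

l = 7 (k orbital)

(|L|/ℏ)² = l(l+1) = 56.
Solving: l = 7.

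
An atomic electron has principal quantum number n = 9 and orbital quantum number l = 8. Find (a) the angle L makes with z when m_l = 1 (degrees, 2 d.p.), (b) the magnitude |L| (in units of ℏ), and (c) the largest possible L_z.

θ(m_l=1) ≈ 83.23°; |L| = 6√2 ℏ ≈ 8.485ℏ; L_z,max = 8ℏ

For m_l = 1: cos θ = 1/√72, θ ≈ 83.23°.
|L| = ℏ√(8·9) = 6√2 ℏ ≈ 8.485ℏ.
L_z,max = lℏ = 8ℏ.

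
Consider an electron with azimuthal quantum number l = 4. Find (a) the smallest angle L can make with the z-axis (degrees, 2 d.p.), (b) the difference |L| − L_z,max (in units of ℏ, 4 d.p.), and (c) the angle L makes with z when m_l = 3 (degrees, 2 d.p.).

cos θ_min = 4/√20, so θ_min ≈ 26.57°.
|L| − L_z,max = (2√5 − 4)ℏ ≈ 0.4721ℏ.
For m_l = 3: cos θ = 3/√20, θ ≈ 47.87°.

θ_min ≈ 26.57°; |L|−L_z,max ≈ 0.4721ℏ; θ(m_l=3) ≈ 47.87°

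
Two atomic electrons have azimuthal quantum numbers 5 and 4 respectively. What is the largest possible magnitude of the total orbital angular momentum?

|L_tot|_max = 3√10 ℏ ≈ 9.487ℏ

L runs from |5 − 4| = 1 to 5 + 4 = 9.
L ∈ {1, 2, 3, 4, 5, 6, 7, 8, 9}.
The largest magnitude corresponds to L = 9: |L_tot| = ℏ√(9·10) = 3√10 ℏ.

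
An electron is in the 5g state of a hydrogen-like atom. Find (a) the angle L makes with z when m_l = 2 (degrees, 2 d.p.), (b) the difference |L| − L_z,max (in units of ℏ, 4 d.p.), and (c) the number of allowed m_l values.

θ(m_l=2) ≈ 63.43°; |L|−L_z,max ≈ 0.4721ℏ; 9 values

For 5g, l = 4.
For m_l = 2: cos θ = 2/√20, θ ≈ 63.43°.
|L| − L_z,max = (2√5 − 4)ℏ ≈ 0.4721ℏ.
There are 2l+1 = 9 values of m_l.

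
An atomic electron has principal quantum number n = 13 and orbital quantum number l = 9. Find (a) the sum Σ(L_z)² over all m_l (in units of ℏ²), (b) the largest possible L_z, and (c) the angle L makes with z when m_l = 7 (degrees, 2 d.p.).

Σ m_l² = 570, so Σ(L_z)² = 570 ℏ².
L_z,max = lℏ = 9ℏ.
For m_l = 7: cos θ = 7/√90, θ ≈ 42.45°.

Σ(L_z)² = 570 ℏ²; L_z,max = 9ℏ; θ(m_l=7) ≈ 42.45°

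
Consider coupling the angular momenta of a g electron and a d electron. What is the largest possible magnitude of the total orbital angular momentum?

|L_tot|_max = √42 ℏ ≈ 6.481ℏ

The total orbital quantum number L ranges from |l₁ − l₂| to l₁ + l₂ in integer steps.
So L can be 2, 3, 4, 5, 6.
The largest magnitude corresponds to L = 6: |L_tot| = ℏ√(6·7) = √42 ℏ.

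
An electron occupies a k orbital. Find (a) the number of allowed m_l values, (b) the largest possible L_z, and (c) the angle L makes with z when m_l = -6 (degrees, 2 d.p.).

A k state has l = 7.
There are 2l+1 = 15 values of m_l.
L_z,max = lℏ = 7ℏ.
For m_l = -6: cos θ = -6/√56, θ ≈ 143.30°.

15 values; L_z,max = 7ℏ; θ(m_l=-6) ≈ 143.30°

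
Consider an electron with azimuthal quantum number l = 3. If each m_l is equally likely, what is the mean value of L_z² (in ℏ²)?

m_l runs from −3 to 3, i.e. {-3, -2, -1, 0, 1, 2, 3}.
⟨L_z²⟩ = ℏ²·l(l+1)/3 = 4ℏ².

⟨L_z²⟩ = 4 ℏ²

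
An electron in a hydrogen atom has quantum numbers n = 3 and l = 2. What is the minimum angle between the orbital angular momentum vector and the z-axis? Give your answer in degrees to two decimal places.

|L|² = l(l+1)ℏ² = 6ℏ², so |L| = √6 ℏ.
The smallest angle corresponds to the largest L_z, i.e. m_l = l = 2, giving L_z = 2ℏ.
cos θ_min = 2/√6, so θ_min ≈ 35.26°.

θ_min ≈ 35.26°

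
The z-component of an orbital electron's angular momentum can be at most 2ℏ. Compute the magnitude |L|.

|L| = √6 ℏ ≈ 2.449ℏ

The maximum L_z equals lℏ, giving l = 2.
Then |L| = ℏ√(2·3) = √6 ℏ.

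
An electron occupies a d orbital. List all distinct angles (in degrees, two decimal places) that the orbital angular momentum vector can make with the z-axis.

θ ∈ {35.26°, 65.91°, 90.00°, 114.09°, 144.74°}

For a d orbital, l = 2.
|L| = √(l(l+1)) ℏ = √6 ℏ.
cos θ = m_l/√6 for each m_l ∈ {-2, -1, 0, 1, 2}.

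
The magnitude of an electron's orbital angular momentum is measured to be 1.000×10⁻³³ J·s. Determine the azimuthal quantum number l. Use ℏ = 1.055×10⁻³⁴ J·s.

In units of ℏ, |L| ≈ 9.479.
(|L|/ℏ)² = l(l+1) ≈ 89.85 ⇒ l = 9.

l = 9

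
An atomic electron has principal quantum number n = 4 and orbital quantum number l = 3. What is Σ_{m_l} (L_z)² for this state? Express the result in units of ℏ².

m_l ∈ {-3, -2, -1, 0, 1, 2, 3}.
Summing m² from −3 to 3: Σ m_l² = 28.

Σ(L_z)² = 28 ℏ²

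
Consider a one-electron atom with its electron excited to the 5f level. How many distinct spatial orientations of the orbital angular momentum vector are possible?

The 5f level has l = 3.
The number of m_l values is 2l + 1 = 2·3 + 1 = 7.

7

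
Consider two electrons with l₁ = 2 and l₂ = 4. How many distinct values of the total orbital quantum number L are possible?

Angular momentum addition gives L = |l₁ − l₂|, …, l₁ + l₂.
L ∈ {2, 3, 4, 5, 6}.
That is 5 values.

5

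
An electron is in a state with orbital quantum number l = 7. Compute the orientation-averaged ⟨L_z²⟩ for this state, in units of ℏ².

The allowed m_l values are -7, -6, -5, -4, -3, -2, -1, 0, 1, 2, 3, 4, 5, 6, 7.
⟨L_z²⟩ = ℏ²·l(l+1)/3 = 18.67ℏ².

⟨L_z²⟩ = 18.67 ℏ²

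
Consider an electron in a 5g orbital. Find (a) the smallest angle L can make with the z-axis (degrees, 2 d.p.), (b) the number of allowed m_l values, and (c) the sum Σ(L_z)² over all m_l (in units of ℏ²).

5g means n = 5, l = 4.
cos θ_min = 4/√20, so θ_min ≈ 26.57°.
There are 2l+1 = 9 values of m_l.
Σ m_l² = 60, so Σ(L_z)² = 60 ℏ².

θ_min ≈ 26.57°; 9 values; Σ(L_z)² = 60 ℏ²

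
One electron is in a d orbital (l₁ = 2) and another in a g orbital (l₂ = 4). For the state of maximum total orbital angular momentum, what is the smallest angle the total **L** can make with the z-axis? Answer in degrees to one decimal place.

θ_min ≈ 22.2°

By the triangle rule, |l₁ − l₂| ≤ L ≤ l₁ + l₂.
So L can be 2, 3, 4, 5, 6.
The maximum is L = 6, with |L_tot| = ℏ√(6·7) = √42 ℏ.
The minimum angle with z is arccos(6/√42) ≈ 22.2°.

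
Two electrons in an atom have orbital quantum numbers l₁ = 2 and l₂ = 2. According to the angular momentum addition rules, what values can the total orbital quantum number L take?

L = 0, 1, 2, 3, 4

The total orbital quantum number L ranges from |l₁ − l₂| to l₁ + l₂ in integer steps.
Allowed values: L = 0, 1, 2, 3, 4.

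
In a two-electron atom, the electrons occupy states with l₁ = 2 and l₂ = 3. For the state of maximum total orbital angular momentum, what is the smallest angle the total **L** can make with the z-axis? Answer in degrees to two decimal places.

By the triangle rule, |l₁ − l₂| ≤ L ≤ l₁ + l₂.
L ∈ {1, 2, 3, 4, 5}.
The maximum is L = 5, with |L_tot| = ℏ√(5·6) = √30 ℏ.
The minimum angle with z is arccos(5/√30) ≈ 24.09°.

θ_min ≈ 24.09°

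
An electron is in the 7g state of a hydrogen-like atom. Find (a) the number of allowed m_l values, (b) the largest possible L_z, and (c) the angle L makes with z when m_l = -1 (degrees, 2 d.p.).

The 7g subshell has l = 4.
There are 2l+1 = 9 values of m_l.
L_z,max = lℏ = 4ℏ.
For m_l = -1: cos θ = -1/√20, θ ≈ 102.92°.

9 values; L_z,max = 4ℏ; θ(m_l=-1) ≈ 102.92°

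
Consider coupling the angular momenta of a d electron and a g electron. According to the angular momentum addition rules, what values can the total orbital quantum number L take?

L = 2, 3, 4, 5, 6

The total orbital quantum number L ranges from |l₁ − l₂| to l₁ + l₂ in integer steps.
So L can be 2, 3, 4, 5, 6.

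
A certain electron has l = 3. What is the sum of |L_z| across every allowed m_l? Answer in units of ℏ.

The allowed m_l values are -3, -2, -1, 0, 1, 2, 3.
Σ|m_l| = l(l+1) = 12.

Σ|L_z| = 12 ℏ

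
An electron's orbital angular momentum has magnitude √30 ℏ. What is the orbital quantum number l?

(|L|/ℏ)² = l(l+1) = 30.
The positive root is l = 5.

l = 5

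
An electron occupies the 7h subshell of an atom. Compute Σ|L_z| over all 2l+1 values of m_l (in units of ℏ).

Σ|L_z| = 30 ℏ

7h means n = 7, l = 5.
m_l ∈ {-5, -4, -3, -2, -1, 0, 1, 2, 3, 4, 5}.
Σ|m_l| = 2·5(5+1)/2 = 30.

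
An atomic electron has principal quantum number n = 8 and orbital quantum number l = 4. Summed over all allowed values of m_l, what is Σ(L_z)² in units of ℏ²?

The allowed m_l values are -4, -3, -2, -1, 0, 1, 2, 3, 4.
Σ m_l² = l(l+1)(2l+1)/3 = 4·5·9/3 = 60.

Σ(L_z)² = 60 ℏ²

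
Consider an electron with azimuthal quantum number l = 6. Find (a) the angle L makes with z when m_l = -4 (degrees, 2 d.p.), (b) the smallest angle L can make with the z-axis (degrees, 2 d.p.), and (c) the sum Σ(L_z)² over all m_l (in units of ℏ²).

θ(m_l=-4) ≈ 128.11°; θ_min ≈ 22.21°; Σ(L_z)² = 182 ℏ²

For m_l = -4: cos θ = -4/√42, θ ≈ 128.11°.
cos θ_min = 6/√42, so θ_min ≈ 22.21°.
Σ m_l² = 182, so Σ(L_z)² = 182 ℏ².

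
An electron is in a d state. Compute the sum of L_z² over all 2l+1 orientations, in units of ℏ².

Σ(L_z)² = 10 ℏ²

A d state has l = 2.
m_l ∈ {-2, -1, 0, 1, 2}.
Σ m_l² = l(l+1)(2l+1)/3 = 2·3·5/3 = 10.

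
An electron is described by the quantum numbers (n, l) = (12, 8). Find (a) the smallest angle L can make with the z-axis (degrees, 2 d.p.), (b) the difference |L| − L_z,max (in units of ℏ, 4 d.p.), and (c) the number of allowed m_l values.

θ_min ≈ 19.47°; |L|−L_z,max ≈ 0.4853ℏ; 17 values

cos θ_min = 8/√72, so θ_min ≈ 19.47°.
|L| − L_z,max = (6√2 − 8)ℏ ≈ 0.4853ℏ.
There are 2l+1 = 17 values of m_l.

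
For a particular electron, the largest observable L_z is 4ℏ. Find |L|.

Since max m_l = l, l = 4.
|L| = ℏ√(l(l+1)) = 2√5 ℏ.

|L| = 2√5 ℏ ≈ 4.472ℏ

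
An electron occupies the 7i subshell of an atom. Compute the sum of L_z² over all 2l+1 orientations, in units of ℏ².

Σ(L_z)² = 182 ℏ²

The 7i subshell has l = 6.
m_l ∈ {-6, -5, -4, -3, -2, -1, 0, 1, 2, 3, 4, 5, 6}.
Summing m² from −6 to 6: Σ m_l² = 182.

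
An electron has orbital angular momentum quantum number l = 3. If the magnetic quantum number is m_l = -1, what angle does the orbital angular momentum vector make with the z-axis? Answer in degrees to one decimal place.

θ ≈ 106.8°

|L|² = l(l+1)ℏ² = 12ℏ², so |L| = 2√3 ℏ.
L_z = m_l ℏ = −1ℏ.
cos θ = L_z/|L| = -1/√12, so θ ≈ 106.8°.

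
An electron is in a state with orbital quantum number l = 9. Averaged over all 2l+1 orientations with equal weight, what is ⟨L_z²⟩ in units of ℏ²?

m_l runs from −9 to 9, i.e. {-9, -8, -7, -6, -5, -4, -3, -2, -1, 0, 1, 2, 3, 4, 5, 6, 7, 8, 9}.
⟨L_z²⟩ = ℏ²·l(l+1)/3 = 30ℏ².

⟨L_z²⟩ = 30 ℏ²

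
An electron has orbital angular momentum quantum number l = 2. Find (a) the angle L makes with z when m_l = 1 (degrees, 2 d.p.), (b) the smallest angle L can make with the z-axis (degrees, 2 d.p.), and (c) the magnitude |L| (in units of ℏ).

θ(m_l=1) ≈ 65.91°; θ_min ≈ 35.26°; |L| = √6 ℏ ≈ 2.449ℏ

For m_l = 1: cos θ = 1/√6, θ ≈ 65.91°.
cos θ_min = 2/√6, so θ_min ≈ 35.26°.
|L| = ℏ√(2·3) = √6 ℏ ≈ 2.449ℏ.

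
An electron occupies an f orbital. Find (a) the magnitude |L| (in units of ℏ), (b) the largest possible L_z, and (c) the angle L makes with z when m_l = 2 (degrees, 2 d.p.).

|L| = 2√3 ℏ ≈ 3.464ℏ; L_z,max = 3ℏ; θ(m_l=2) ≈ 54.74°

An f state has l = 3.
|L| = ℏ√(3·4) = 2√3 ℏ ≈ 3.464ℏ.
L_z,max = lℏ = 3ℏ.
For m_l = 2: cos θ = 2/√12, θ ≈ 54.74°.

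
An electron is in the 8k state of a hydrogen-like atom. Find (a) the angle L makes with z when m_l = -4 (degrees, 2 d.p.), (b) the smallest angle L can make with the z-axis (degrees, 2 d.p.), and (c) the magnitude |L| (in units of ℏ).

For 8k, l = 7.
For m_l = -4: cos θ = -4/√56, θ ≈ 122.31°.
cos θ_min = 7/√56, so θ_min ≈ 20.70°.
|L| = ℏ√(7·8) = 2√14 ℏ ≈ 7.483ℏ.

θ(m_l=-4) ≈ 122.31°; θ_min ≈ 20.70°; |L| = 2√14 ℏ ≈ 7.483ℏ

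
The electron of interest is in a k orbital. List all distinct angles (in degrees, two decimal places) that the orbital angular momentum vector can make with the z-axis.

θ ∈ {20.70°, 36.70°, 48.08°, 57.69°, 66.37°, 74.50°, 82.32°, 90.00°, 97.68°, 105.50°, 113.63°, 122.31°, 131.92°, 143.30°, 159.30°}

A k state has l = 7.
|L|² = l(l+1)ℏ² = 56ℏ², so |L| = 2√14 ℏ.
cos θ = m_l/√56 for each m_l ∈ {-7, -6, -5, -4, -3, -2, -1, 0, 1, 2, 3, 4, 5, 6, 7}.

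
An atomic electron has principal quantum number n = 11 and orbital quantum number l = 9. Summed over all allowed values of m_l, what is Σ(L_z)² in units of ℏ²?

The allowed m_l values are -9, -8, -7, -6, -5, -4, -3, -2, -1, 0, 1, 2, 3, 4, 5, 6, 7, 8, 9.
Σ m_l² = 2·(1 + 4 + 9 + 16 + 25 + 36 + 49 + 64 + 81) = 570.

Σ(L_z)² = 570 ℏ²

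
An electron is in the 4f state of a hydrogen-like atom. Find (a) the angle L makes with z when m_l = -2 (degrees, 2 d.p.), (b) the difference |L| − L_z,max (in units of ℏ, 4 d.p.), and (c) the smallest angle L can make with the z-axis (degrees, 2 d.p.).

The 4f subshell has l = 3.
For m_l = -2: cos θ = -2/√12, θ ≈ 125.26°.
|L| − L_z,max = (2√3 − 3)ℏ ≈ 0.4641ℏ.
cos θ_min = 3/√12, so θ_min ≈ 30.00°.

θ(m_l=-2) ≈ 125.26°; |L|−L_z,max ≈ 0.4641ℏ; θ_min ≈ 30.00°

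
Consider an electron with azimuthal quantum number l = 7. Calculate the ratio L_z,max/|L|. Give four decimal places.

|L| = 2√14 ℏ ≈ 7.4833ℏ, while L_z,max = lℏ = 7ℏ.
L_z,max/|L| = 7/√56 = 0.9354.

L_z,max/|L| = 0.9354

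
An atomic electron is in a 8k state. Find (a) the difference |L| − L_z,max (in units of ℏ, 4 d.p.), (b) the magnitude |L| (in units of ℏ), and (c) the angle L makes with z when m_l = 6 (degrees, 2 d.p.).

|L|−L_z,max ≈ 0.4833ℏ; |L| = 2√14 ℏ ≈ 7.483ℏ; θ(m_l=6) ≈ 36.70°

8k means n = 8, l = 7.
|L| − L_z,max = (2√14 − 7)ℏ ≈ 0.4833ℏ.
|L| = ℏ√(7·8) = 2√14 ℏ ≈ 7.483ℏ.
For m_l = 6: cos θ = 6/√56, θ ≈ 36.70°.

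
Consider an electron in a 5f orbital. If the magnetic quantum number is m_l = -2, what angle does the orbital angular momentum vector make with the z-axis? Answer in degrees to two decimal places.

For 5f, l = 3.
|L| = √(l(l+1)) ℏ = 2√3 ℏ.
L_z = m_l ℏ = −2ℏ.
cos θ = L_z/|L| = -2/√12, so θ ≈ 125.26°.

θ ≈ 125.26°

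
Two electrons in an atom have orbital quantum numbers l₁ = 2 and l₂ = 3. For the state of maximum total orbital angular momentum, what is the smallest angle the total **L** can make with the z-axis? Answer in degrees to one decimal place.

L runs from |2 − 3| = 1 to 2 + 3 = 5.
Allowed values: L = 1, 2, 3, 4, 5.
The maximum is L = 5, with |L_tot| = ℏ√(5·6) = √30 ℏ.
The minimum angle with z is arccos(5/√30) ≈ 24.1°.

θ_min ≈ 24.1°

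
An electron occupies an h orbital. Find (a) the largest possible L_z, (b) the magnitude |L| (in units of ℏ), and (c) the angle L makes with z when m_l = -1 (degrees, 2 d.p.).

L_z,max = 5ℏ; |L| = √30 ℏ ≈ 5.477ℏ; θ(m_l=-1) ≈ 100.52°

An h state has l = 5.
L_z,max = lℏ = 5ℏ.
|L| = ℏ√(5·6) = √30 ℏ ≈ 5.477ℏ.
For m_l = -1: cos θ = -1/√30, θ ≈ 100.52°.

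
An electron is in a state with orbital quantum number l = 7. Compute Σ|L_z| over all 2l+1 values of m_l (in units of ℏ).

m_l runs from −7 to 7, i.e. {-7, -6, -5, -4, -3, -2, -1, 0, 1, 2, 3, 4, 5, 6, 7}.
Σ|m_l| = 2(1+2+…+7) = 56.

Σ|L_z| = 56 ℏ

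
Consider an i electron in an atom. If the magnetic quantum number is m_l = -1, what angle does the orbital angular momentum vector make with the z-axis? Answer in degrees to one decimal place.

θ ≈ 98.9°

An i state has l = 6.
|L| = √(l(l+1)) ℏ = √42 ℏ.
L_z = m_l ℏ = −1ℏ.
cos θ = L_z/|L| = -1/√42, so θ ≈ 98.9°.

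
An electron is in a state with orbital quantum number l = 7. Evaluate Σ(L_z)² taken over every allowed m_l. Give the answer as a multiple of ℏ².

The allowed m_l values are -7, -6, -5, -4, -3, -2, -1, 0, 1, 2, 3, 4, 5, 6, 7.
Σ m_l² = 2·(1 + 4 + 9 + 16 + 25 + 36 + 49) = 280.

Σ(L_z)² = 280 ℏ²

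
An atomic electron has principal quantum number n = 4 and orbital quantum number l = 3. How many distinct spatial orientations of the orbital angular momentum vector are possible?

7

The number of m_l values is 2l + 1 = 2·3 + 1 = 7.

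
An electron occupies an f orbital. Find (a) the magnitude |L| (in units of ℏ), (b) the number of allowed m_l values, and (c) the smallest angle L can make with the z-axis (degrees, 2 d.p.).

The letter f corresponds to l = 3.
|L| = ℏ√(3·4) = 2√3 ℏ ≈ 3.464ℏ.
There are 2l+1 = 7 values of m_l.
cos θ_min = 3/√12, so θ_min ≈ 30.00°.

|L| = 2√3 ℏ ≈ 3.464ℏ; 7 values; θ_min ≈ 30.00°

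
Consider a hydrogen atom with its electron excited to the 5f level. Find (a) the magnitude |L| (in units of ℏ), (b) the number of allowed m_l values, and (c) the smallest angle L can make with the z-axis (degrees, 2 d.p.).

|L| = 2√3 ℏ ≈ 3.464ℏ; 7 values; θ_min ≈ 30.00°

The 5f level has l = 3.
|L| = ℏ√(3·4) = 2√3 ℏ ≈ 3.464ℏ.
There are 2l+1 = 7 values of m_l.
cos θ_min = 3/√12, so θ_min ≈ 30.00°.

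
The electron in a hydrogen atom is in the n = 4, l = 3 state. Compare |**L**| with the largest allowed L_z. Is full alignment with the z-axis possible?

No: L_z,max = 3ℏ < |L| = 2√3 ℏ ≈ 3.464ℏ

|L| = 2√3 ℏ ≈ 3.4641ℏ, while L_z,max = lℏ = 3ℏ.
Since |L| > L_z,max, the vector can never point exactly along z; the closest it comes is θ_min = arccos(3/√12) ≈ 30.0°.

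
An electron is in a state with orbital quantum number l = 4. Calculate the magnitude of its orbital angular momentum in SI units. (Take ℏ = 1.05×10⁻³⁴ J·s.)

|L| = 4.70×10⁻³⁴ J·s

|L| = ℏ√(l(l+1)) = ℏ√(4·5) = 2√5 ℏ
Numerically, |L| = 4.472 × (1.05×10⁻³⁴ J·s) = 4.70×10⁻³⁴ J·s.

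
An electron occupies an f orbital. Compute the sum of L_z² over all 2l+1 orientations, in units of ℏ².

Σ(L_z)² = 28 ℏ²

For an f orbital, l = 3.
m_l ∈ {-3, -2, -1, 0, 1, 2, 3}.
Summing m² from −3 to 3: Σ m_l² = 28.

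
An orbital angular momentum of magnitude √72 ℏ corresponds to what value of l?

Since |L|² = l(l+1)ℏ², l(l+1) = 72.
l² + l − 72 = 0 ⇒ l = 8.

l = 8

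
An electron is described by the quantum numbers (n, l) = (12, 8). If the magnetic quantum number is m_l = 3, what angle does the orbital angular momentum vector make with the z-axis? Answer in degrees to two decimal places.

θ ≈ 69.30°

|L| = ℏ√(l(l+1)) = 6√2 ℏ.
L_z = m_l ℏ = 3ℏ.
cos θ = L_z/|L| = 3/√72, so θ ≈ 69.30°.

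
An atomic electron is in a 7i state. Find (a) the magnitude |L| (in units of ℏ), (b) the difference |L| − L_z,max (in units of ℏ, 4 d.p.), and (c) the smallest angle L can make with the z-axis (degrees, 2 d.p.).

|L| = √42 ℏ ≈ 6.481ℏ; |L|−L_z,max ≈ 0.4807ℏ; θ_min ≈ 22.21°

The 7i subshell has l = 6.
|L| = ℏ√(6·7) = √42 ℏ ≈ 6.481ℏ.
|L| − L_z,max = (√42 − 6)ℏ ≈ 0.4807ℏ.
cos θ_min = 6/√42, so θ_min ≈ 22.21°.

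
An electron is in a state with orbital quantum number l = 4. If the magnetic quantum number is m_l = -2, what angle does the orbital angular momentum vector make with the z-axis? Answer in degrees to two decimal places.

|L| = √(l(l+1)) ℏ = 2√5 ℏ.
L_z = m_l ℏ = −2ℏ.
cos θ = L_z/|L| = -2/√20, so θ ≈ 116.57°.

θ ≈ 116.57°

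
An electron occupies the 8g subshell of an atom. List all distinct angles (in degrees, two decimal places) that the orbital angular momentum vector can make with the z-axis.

The 8g subshell has l = 4.
|L| = ℏ√(l(l+1)) = 2√5 ℏ.
cos θ = m_l/√20 for each m_l ∈ {-4, -3, -2, -1, 0, 1, 2, 3, 4}.

θ ∈ {26.57°, 47.87°, 63.43°, 77.08°, 90.00°, 102.92°, 116.57°, 132.13°, 153.43°}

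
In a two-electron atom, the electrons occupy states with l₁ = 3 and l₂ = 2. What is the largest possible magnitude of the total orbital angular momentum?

|L_tot|_max = √30 ℏ ≈ 5.477ℏ

Angular momentum addition gives L = |l₁ − l₂|, …, l₁ + l₂.
Allowed values: L = 1, 2, 3, 4, 5.
The largest magnitude corresponds to L = 5: |L_tot| = ℏ√(5·6) = √30 ℏ.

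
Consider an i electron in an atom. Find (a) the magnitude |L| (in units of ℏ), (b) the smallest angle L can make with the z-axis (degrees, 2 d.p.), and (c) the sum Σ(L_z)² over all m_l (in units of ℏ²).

An i state has l = 6.
|L| = ℏ√(6·7) = √42 ℏ ≈ 6.481ℏ.
cos θ_min = 6/√42, so θ_min ≈ 22.21°.
Σ m_l² = 182, so Σ(L_z)² = 182 ℏ².

|L| = √42 ℏ ≈ 6.481ℏ; θ_min ≈ 22.21°; Σ(L_z)² = 182 ℏ²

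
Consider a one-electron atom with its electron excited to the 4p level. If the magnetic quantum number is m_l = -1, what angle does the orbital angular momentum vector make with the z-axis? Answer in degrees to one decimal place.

The 4p level has l = 1.
|L| = ℏ√(l(l+1)) = √2 ℏ.
L_z = m_l ℏ = −1ℏ.
cos θ = L_z/|L| = -1/√2, so θ ≈ 135.0°.

θ ≈ 135.0°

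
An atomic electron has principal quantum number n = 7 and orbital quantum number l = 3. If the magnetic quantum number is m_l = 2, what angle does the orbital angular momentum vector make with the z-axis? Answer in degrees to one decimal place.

θ ≈ 54.7°

|L| = ℏ√(l(l+1)) = 2√3 ℏ.
L_z = m_l ℏ = 2ℏ.
cos θ = L_z/|L| = 2/√12, so θ ≈ 54.7°.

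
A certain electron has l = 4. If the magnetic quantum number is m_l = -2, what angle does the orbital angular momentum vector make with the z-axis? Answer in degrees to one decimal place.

θ ≈ 116.6°

|L|² = l(l+1)ℏ² = 20ℏ², so |L| = 2√5 ℏ.
L_z = m_l ℏ = −2ℏ.
cos θ = L_z/|L| = -2/√20, so θ ≈ 116.6°.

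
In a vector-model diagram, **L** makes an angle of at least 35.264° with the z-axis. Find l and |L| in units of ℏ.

cos θ_min = l/√(l(l+1)) = √(l/(l+1)), so l/(l+1) = cos²(35.264°) = 0.6667.
Thus l = 0.6667/(1 − 0.6667) ≈ 2.
Then |L| = ℏ√(2·3) = √6 ℏ.

l = 2, |L| = √6 ℏ ≈ 2.449ℏ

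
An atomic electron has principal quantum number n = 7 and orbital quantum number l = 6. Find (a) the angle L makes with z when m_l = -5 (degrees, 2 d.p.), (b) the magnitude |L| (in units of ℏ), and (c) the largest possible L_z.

For m_l = -5: cos θ = -5/√42, θ ≈ 140.49°.
|L| = ℏ√(6·7) = √42 ℏ ≈ 6.481ℏ.
L_z,max = lℏ = 6ℏ.

θ(m_l=-5) ≈ 140.49°; |L| = √42 ℏ ≈ 6.481ℏ; L_z,max = 6ℏ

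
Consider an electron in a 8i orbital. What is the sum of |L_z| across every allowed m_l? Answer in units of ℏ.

8i means n = 8, l = 6.
The allowed m_l values are -6, -5, -4, -3, -2, -1, 0, 1, 2, 3, 4, 5, 6.
Σ|m_l| = 2(1+2+…+6) = 42.

Σ|L_z| = 42 ℏ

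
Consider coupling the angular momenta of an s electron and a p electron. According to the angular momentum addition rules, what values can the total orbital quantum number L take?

The total orbital quantum number L ranges from |l₁ − l₂| to l₁ + l₂ in integer steps.
L ∈ {1}.

L = 1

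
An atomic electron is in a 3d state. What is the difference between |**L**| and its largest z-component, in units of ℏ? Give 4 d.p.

The 3d subshell has l = 2.
|L| = √6 ℏ ≈ 2.4495ℏ, while L_z,max = lℏ = 2ℏ.
The difference is (√6 − 2)ℏ ≈ 0.4495ℏ.

|L| − L_z,max ≈ 0.4495ℏ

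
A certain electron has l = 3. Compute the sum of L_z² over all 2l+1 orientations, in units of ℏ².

The allowed m_l values are -3, -2, -1, 0, 1, 2, 3.
Σ m_l² = 2·(1 + 4 + 9) = 28.

Σ(L_z)² = 28 ℏ²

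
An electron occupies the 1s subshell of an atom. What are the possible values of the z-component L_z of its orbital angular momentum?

L_z ∈ {0}

1s means n = 1, l = 0.
L_z = m_l ℏ with m_l ranging from −l to +l in integer steps.
For l = 0: m_l ∈ {0}.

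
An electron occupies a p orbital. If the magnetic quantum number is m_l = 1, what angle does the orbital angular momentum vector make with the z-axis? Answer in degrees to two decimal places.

θ ≈ 45.00°

A p state has l = 1.
|L| = ℏ√(l(l+1)) = √2 ℏ.
L_z = m_l ℏ = 1ℏ.
cos θ = L_z/|L| = 1/√2, so θ ≈ 45.00°.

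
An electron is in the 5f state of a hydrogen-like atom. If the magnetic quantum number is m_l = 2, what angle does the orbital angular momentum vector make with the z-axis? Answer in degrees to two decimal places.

θ ≈ 54.74°

The 5f subshell has l = 3.
|L| = ℏ√(l(l+1)) = 2√3 ℏ.
L_z = m_l ℏ = 2ℏ.
cos θ = L_z/|L| = 2/√12, so θ ≈ 54.74°.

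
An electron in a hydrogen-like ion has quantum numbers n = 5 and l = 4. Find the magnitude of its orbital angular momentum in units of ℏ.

|L| = ℏ√(l(l+1)) = ℏ√(4·5) = 2√5 ℏ

|L| = 2√5 ℏ ≈ 4.472ℏ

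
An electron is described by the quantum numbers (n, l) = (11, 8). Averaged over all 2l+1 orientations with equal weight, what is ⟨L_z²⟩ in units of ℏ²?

⟨L_z²⟩ = 24 ℏ²

The allowed m_l values are -8, -7, -6, -5, -4, -3, -2, -1, 0, 1, 2, 3, 4, 5, 6, 7, 8.
⟨L_z²⟩ = ℏ²·(Σ m_l²)/(2l+1) = ℏ²·408/17 = 24ℏ².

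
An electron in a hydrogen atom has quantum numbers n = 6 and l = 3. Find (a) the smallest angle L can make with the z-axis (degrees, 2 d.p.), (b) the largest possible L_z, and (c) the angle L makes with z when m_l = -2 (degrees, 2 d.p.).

cos θ_min = 3/√12, so θ_min ≈ 30.00°.
L_z,max = lℏ = 3ℏ.
For m_l = -2: cos θ = -2/√12, θ ≈ 125.26°.

θ_min ≈ 30.00°; L_z,max = 3ℏ; θ(m_l=-2) ≈ 125.26°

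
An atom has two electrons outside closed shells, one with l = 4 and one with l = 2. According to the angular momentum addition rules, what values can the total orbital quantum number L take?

Angular momentum addition gives L = |l₁ − l₂|, …, l₁ + l₂.
Allowed values: L = 2, 3, 4, 5, 6.

L = 2, 3, 4, 5, 6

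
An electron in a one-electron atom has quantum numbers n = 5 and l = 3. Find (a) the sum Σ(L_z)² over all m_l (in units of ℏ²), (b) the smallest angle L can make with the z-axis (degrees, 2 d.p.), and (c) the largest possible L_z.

Σ(L_z)² = 28 ℏ²; θ_min ≈ 30.00°; L_z,max = 3ℏ

Σ m_l² = 28, so Σ(L_z)² = 28 ℏ².
cos θ_min = 3/√12, so θ_min ≈ 30.00°.
L_z,max = lℏ = 3ℏ.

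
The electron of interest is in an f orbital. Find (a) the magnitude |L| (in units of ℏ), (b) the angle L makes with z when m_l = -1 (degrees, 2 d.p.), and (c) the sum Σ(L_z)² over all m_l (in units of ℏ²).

The letter f corresponds to l = 3.
|L| = ℏ√(3·4) = 2√3 ℏ ≈ 3.464ℏ.
For m_l = -1: cos θ = -1/√12, θ ≈ 106.78°.
Σ m_l² = 28, so Σ(L_z)² = 28 ℏ².

|L| = 2√3 ℏ ≈ 3.464ℏ; θ(m_l=-1) ≈ 106.78°; Σ(L_z)² = 28 ℏ²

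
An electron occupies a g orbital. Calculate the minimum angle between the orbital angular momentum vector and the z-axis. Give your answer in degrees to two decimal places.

For a g orbital, l = 4.
|L| = ℏ√(l(l+1)) = 2√5 ℏ.
The smallest angle corresponds to the largest L_z, i.e. m_l = l = 4, giving L_z = 4ℏ.
cos θ_min = 4/√20, so θ_min ≈ 26.57°.

θ_min ≈ 26.57°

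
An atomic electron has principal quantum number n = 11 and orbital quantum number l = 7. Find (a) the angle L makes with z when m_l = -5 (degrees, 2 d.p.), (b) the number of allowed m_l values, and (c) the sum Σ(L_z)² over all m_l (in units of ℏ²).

θ(m_l=-5) ≈ 131.92°; 15 values; Σ(L_z)² = 280 ℏ²

For m_l = -5: cos θ = -5/√56, θ ≈ 131.92°.
There are 2l+1 = 15 values of m_l.
Σ m_l² = 280, so Σ(L_z)² = 280 ℏ².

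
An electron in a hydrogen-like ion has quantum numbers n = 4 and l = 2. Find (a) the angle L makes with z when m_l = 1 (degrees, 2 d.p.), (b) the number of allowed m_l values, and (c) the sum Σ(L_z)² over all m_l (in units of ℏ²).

For m_l = 1: cos θ = 1/√6, θ ≈ 65.91°.
There are 2l+1 = 5 values of m_l.
Σ m_l² = 10, so Σ(L_z)² = 10 ℏ².

θ(m_l=1) ≈ 65.91°; 5 values; Σ(L_z)² = 10 ℏ²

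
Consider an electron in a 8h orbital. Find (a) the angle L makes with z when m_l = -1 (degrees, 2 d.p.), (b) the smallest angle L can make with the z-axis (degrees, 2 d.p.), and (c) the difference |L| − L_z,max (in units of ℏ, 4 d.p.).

θ(m_l=-1) ≈ 100.52°; θ_min ≈ 24.09°; |L|−L_z,max ≈ 0.4772ℏ

For 8h, l = 5.
For m_l = -1: cos θ = -1/√30, θ ≈ 100.52°.
cos θ_min = 5/√30, so θ_min ≈ 24.09°.
|L| − L_z,max = (√30 − 5)ℏ ≈ 0.4772ℏ.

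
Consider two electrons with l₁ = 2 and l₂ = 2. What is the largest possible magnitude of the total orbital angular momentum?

|L_tot|_max = 2√5 ℏ ≈ 4.472ℏ

By the triangle rule, |l₁ − l₂| ≤ L ≤ l₁ + l₂.
So L can be 0, 1, 2, 3, 4.
The largest magnitude corresponds to L = 4: |L_tot| = ℏ√(4·5) = 2√5 ℏ.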